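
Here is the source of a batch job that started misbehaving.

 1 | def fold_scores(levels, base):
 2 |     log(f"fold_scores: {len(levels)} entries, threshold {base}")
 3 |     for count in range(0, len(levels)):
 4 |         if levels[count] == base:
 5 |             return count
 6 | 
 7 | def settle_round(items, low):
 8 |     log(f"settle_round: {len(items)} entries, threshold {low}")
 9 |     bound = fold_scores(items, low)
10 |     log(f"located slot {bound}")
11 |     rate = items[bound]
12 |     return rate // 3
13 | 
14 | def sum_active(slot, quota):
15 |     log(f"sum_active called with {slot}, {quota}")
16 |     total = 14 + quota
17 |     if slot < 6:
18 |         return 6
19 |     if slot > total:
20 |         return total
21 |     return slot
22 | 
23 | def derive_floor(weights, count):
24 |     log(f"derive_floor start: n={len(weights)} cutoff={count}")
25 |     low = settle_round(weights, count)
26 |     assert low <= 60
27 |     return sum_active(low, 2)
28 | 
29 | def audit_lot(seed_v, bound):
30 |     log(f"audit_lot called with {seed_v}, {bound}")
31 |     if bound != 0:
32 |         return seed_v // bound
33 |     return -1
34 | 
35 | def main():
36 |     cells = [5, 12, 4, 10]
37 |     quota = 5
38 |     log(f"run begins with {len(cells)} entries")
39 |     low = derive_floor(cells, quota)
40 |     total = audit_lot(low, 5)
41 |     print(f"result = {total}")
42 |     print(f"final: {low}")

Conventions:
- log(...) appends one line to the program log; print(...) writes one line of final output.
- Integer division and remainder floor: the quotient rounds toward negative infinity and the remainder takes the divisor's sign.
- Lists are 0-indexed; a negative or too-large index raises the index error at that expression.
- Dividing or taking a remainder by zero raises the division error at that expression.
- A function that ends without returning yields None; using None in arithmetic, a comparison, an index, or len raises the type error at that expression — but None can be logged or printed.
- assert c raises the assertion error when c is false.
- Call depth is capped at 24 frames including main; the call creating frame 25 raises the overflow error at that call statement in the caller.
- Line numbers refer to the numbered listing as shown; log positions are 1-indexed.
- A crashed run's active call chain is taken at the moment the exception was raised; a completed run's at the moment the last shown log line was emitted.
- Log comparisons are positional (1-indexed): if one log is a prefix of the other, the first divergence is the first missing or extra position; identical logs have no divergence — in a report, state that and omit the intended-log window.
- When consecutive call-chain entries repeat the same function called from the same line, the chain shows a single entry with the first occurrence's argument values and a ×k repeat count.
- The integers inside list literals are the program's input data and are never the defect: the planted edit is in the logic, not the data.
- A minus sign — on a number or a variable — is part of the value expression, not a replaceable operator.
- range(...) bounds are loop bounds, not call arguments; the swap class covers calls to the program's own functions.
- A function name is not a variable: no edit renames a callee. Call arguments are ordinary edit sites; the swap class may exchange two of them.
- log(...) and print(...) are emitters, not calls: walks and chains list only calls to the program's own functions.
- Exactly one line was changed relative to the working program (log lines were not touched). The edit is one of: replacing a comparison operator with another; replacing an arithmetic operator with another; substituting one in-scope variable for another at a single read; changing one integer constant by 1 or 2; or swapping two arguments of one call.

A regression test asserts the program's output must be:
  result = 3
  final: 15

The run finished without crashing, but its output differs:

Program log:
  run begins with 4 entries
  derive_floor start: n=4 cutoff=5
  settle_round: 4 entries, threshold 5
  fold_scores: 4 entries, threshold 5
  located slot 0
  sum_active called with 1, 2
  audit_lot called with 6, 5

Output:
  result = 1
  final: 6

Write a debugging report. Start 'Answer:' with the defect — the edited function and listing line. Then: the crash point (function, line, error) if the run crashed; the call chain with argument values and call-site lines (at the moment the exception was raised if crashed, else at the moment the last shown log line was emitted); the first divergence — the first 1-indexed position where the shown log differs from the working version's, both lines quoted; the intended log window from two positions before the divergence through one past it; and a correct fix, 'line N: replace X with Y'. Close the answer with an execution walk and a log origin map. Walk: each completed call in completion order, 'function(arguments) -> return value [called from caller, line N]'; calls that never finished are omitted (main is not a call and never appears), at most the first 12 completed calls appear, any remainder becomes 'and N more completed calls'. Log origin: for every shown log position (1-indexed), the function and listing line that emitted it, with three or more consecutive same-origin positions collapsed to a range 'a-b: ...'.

Answer: the defect is in settle_round at line 12.
Core observation: Everything matches until log position 6, which reads 'sum_active called with 1, 2' in place of 'sum_active called with 15, 2'.
Call chain: main -> audit_lot(6, 5) (called at line 40).
First divergence: position 6; shown 'sum_active called with 1, 2' vs intended 'sum_active called with 15, 2'.
Intended log window:
  4: fold_scores: 4 entries, threshold 5
  5: located slot 0
  6: sum_active called with 15, 2
  7: audit_lot called with 15, 5
Execution walk:
  fold_scores([5, 12, 4, 10], 5) -> 0  [called from settle_round, line 9]
  settle_round([5, 12, 4, 10], 5) -> 1  [called from derive_floor, line 25]
  sum_active(1, 2) -> 6  [called from derive_floor, line 27]
  derive_floor([5, 12, 4, 10], 5) -> 6  [called from main, line 39]
  audit_lot(6, 5) -> 1  [called from main, line 40]
Origin of each log line:
  1: logged in main at line 38
  2: logged in derive_floor at line 24
  3: logged in settle_round at line 8
  4: logged in fold_scores at line 2
  5: logged in settle_round at line 10
  6: logged in sum_active at line 15
  7: logged in audit_lot at line 30
A correct fix: line 12: replace `//` with `*`.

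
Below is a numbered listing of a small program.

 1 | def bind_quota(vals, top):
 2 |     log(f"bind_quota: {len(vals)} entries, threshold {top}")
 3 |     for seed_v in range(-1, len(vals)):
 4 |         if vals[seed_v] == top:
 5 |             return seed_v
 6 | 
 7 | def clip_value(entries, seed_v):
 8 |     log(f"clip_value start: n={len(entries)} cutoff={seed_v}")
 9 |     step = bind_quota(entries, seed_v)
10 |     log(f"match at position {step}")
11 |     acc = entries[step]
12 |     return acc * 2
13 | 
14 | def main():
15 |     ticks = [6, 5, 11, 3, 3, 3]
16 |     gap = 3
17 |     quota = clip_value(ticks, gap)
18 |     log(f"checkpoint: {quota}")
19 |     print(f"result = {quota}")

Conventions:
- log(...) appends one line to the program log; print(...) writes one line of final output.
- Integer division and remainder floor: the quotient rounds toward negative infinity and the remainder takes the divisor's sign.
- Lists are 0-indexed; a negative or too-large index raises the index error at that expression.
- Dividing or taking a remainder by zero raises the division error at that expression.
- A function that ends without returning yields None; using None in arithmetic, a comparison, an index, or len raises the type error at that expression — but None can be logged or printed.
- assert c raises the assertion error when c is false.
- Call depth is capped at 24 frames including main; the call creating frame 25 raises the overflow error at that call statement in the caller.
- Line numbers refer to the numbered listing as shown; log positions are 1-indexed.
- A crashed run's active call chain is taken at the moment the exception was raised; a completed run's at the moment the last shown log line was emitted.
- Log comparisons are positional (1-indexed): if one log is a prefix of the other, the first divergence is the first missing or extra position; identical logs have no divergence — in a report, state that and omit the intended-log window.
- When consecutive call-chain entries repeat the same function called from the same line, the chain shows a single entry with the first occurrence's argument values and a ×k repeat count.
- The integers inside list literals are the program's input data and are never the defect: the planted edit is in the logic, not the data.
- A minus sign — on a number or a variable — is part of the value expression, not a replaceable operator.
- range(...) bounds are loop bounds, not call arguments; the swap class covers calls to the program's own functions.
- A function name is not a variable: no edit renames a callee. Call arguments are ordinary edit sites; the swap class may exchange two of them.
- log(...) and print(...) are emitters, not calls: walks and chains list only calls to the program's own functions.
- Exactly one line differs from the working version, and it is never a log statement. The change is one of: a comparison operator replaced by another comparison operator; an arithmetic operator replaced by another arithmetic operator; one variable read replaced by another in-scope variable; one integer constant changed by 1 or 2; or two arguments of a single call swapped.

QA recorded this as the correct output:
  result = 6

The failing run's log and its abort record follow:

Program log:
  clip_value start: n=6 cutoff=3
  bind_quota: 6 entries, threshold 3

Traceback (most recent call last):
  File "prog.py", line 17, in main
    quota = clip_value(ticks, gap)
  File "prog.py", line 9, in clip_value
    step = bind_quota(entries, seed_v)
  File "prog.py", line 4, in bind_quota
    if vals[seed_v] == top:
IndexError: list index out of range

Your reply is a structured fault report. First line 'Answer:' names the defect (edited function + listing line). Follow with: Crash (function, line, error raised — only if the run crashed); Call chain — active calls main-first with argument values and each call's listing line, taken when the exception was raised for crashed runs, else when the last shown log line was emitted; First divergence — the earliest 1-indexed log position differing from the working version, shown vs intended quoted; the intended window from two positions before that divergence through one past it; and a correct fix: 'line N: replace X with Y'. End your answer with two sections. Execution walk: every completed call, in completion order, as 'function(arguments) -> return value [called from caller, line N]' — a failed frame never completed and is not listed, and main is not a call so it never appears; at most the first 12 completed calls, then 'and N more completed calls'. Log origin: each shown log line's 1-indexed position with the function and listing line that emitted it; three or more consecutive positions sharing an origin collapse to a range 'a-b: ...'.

Answer: the defect is in bind_quota at line 3.
Key observation: A complete run would log 'match at position 3' next, but this one stopped at 2 lines.
Crash: bind_quota, line 4, IndexError.
Call chain: main -> clip_value([6, 5, 11, 3, 3, 3], 3) (called at line 17) -> bind_quota([6, 5, 11, 3, 3, 3], 3) (called at line 9).
First divergence: position 3 — the faulty run's log ends after 2 lines; the working version continues with 'match at position 3'.
Intended log window:
  1: clip_value start: n=6 cutoff=3
  2: bind_quota: 6 entries, threshold 3
  3: match at position 3
  4: checkpoint: 6
Execution walk:
  (no call completed)
Log line origins:
  1: emitted by clip_value (line 8)
  2: emitted by bind_quota (line 2)
A correct fix: line 3: replace `-1` with `0`.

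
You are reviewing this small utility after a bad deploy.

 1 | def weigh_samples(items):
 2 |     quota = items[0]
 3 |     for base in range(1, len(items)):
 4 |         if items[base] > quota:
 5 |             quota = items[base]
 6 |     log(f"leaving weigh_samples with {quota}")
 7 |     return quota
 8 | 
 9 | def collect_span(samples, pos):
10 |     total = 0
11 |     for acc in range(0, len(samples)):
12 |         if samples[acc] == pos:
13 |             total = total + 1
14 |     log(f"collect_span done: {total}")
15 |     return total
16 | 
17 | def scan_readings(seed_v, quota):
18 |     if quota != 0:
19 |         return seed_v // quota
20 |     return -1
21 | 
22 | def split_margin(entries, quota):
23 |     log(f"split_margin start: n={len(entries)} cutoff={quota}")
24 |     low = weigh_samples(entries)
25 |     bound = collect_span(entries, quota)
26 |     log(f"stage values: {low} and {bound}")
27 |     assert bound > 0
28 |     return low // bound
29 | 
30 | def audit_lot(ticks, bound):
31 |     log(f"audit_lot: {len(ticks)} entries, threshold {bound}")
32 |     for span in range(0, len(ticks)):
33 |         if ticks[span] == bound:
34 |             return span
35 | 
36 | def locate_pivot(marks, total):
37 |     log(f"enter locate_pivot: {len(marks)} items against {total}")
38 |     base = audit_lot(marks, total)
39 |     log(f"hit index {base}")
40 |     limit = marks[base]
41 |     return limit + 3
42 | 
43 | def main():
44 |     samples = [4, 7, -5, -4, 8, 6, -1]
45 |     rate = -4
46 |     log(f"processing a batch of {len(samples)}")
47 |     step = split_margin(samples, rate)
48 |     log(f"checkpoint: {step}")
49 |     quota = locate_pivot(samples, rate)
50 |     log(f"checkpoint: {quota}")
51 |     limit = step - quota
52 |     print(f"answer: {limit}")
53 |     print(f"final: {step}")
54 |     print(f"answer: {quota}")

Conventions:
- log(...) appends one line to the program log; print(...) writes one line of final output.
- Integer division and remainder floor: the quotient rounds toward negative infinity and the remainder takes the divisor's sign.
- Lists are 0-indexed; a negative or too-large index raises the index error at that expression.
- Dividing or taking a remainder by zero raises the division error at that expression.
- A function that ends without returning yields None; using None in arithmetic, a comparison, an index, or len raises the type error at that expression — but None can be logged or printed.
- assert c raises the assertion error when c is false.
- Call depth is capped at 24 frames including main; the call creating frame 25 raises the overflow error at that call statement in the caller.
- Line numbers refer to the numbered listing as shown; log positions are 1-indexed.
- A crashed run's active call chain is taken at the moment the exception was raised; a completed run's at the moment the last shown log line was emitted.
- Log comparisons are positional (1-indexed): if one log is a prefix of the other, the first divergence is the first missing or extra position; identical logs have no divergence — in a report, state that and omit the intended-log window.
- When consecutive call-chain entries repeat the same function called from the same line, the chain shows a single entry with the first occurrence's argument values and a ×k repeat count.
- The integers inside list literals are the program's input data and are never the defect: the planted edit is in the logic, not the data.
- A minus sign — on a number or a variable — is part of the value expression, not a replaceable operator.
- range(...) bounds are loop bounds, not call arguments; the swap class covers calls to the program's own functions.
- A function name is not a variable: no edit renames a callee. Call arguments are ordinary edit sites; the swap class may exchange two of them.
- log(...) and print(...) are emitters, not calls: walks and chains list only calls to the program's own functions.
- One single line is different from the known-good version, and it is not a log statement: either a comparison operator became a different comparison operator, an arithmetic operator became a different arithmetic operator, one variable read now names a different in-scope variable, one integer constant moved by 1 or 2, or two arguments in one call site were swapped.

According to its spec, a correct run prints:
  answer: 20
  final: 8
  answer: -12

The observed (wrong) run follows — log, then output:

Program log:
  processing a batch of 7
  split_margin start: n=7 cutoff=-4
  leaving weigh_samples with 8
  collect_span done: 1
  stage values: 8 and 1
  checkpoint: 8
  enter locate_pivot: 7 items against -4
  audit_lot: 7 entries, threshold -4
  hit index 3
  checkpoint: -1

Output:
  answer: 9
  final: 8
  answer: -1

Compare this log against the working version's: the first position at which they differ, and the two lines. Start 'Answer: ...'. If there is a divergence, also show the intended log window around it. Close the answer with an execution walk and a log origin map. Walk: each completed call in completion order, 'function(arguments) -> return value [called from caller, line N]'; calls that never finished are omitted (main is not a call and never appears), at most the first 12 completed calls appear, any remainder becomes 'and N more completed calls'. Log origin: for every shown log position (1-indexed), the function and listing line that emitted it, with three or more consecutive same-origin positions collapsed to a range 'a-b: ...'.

Answer: position 10 — the shown line 'checkpoint: -1' should read 'checkpoint: -12'.
Intended log window:
  8: audit_lot: 7 entries, threshold -4
  9: hit index 3
  10: checkpoint: -12
Execution walk:
  weigh_samples([4, 7, -5, -4, 8, 6, -1]) -> 8  [called from split_margin, line 24]
  collect_span([4, 7, -5, -4, 8, 6, -1], -4) -> 1  [called from split_margin, line 25]
  split_margin([4, 7, -5, -4, 8, 6, -1], -4) -> 8  [called from main, line 47]
  audit_lot([4, 7, -5, -4, 8, 6, -1], -4) -> 3  [called from locate_pivot, line 38]
  locate_pivot([4, 7, -5, -4, 8, 6, -1], -4) -> -1  [called from main, line 49]
Origin of each log line:
  1: logged in main at line 46
  2: logged in split_margin at line 23
  3: logged in weigh_samples at line 6
  4: logged in collect_span at line 14
  5: logged in split_margin at line 26
  6: logged in main at line 48
  7: logged in locate_pivot at line 37
  8: logged in audit_lot at line 31
  9: logged in locate_pivot at line 39
  10: logged in main at line 50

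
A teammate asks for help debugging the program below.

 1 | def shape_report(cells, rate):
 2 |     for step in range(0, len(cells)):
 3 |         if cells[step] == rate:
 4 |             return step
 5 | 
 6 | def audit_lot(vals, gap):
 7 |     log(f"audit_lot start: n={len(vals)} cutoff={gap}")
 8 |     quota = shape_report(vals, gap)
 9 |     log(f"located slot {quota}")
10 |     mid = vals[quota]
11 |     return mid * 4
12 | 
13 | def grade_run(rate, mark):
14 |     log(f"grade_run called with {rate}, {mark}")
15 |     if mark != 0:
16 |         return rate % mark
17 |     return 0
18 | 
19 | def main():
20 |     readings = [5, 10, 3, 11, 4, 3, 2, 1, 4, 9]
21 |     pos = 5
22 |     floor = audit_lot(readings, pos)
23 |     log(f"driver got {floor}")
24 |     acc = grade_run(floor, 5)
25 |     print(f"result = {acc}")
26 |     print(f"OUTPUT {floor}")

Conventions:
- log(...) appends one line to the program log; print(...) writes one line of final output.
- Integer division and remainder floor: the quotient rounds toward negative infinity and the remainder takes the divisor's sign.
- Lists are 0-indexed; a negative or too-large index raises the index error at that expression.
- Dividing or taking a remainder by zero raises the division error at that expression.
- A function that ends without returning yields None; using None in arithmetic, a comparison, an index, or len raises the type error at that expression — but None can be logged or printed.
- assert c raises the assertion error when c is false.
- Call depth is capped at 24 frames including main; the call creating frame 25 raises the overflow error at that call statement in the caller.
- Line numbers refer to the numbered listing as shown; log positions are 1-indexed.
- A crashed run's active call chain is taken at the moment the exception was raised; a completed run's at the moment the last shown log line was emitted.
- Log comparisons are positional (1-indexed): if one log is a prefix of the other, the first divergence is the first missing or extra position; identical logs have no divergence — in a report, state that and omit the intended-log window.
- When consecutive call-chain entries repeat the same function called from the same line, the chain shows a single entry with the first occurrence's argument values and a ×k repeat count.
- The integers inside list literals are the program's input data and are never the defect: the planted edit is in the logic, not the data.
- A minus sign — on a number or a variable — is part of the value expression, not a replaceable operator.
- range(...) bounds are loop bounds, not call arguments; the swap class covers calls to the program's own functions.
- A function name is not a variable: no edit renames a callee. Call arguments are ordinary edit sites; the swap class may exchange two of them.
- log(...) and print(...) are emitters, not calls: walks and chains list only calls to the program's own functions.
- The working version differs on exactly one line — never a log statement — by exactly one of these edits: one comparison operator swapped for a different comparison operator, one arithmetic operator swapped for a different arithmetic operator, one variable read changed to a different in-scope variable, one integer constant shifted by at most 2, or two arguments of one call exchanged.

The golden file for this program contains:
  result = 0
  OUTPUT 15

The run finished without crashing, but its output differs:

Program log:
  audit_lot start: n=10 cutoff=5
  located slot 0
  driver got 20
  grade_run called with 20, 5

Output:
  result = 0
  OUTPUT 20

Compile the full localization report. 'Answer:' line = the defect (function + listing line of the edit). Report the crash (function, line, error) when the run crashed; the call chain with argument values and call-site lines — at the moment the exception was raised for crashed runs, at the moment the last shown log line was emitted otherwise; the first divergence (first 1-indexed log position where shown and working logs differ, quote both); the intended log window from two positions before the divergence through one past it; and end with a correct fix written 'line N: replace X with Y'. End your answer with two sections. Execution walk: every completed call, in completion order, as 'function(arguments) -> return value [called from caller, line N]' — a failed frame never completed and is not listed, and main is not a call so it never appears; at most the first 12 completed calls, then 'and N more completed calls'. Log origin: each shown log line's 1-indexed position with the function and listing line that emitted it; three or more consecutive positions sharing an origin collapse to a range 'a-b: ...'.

Answer: the defect is in audit_lot at line 11.
Key observation: Everything matches until log position 3, which reads 'driver got 20' in place of 'driver got 15'.
Call chain: main -> grade_run(20, 5) (called at line 24).
First divergence: at position 3 the run shows 'driver got 20' where the working version logs 'driver got 15'.
Intended log window:
  1: audit_lot start: n=10 cutoff=5
  2: located slot 0
  3: driver got 15
  4: grade_run called with 15, 5
Execution walk:
  shape_report([5, 10, 3, 11, 4, 3, 2, 1, 4, 9], 5) -> 0  [called from audit_lot, line 8]
  audit_lot([5, 10, 3, 11, 4, 3, 2, 1, 4, 9], 5) -> 20  [called from main, line 22]
  grade_run(20, 5) -> 0  [called from main, line 24]
Log line origins:
  1: from audit_lot, line 7
  2: from audit_lot, line 9
  3: from main, line 23
  4: from grade_run, line 14
A correct fix: line 11: replace `4` with `3`.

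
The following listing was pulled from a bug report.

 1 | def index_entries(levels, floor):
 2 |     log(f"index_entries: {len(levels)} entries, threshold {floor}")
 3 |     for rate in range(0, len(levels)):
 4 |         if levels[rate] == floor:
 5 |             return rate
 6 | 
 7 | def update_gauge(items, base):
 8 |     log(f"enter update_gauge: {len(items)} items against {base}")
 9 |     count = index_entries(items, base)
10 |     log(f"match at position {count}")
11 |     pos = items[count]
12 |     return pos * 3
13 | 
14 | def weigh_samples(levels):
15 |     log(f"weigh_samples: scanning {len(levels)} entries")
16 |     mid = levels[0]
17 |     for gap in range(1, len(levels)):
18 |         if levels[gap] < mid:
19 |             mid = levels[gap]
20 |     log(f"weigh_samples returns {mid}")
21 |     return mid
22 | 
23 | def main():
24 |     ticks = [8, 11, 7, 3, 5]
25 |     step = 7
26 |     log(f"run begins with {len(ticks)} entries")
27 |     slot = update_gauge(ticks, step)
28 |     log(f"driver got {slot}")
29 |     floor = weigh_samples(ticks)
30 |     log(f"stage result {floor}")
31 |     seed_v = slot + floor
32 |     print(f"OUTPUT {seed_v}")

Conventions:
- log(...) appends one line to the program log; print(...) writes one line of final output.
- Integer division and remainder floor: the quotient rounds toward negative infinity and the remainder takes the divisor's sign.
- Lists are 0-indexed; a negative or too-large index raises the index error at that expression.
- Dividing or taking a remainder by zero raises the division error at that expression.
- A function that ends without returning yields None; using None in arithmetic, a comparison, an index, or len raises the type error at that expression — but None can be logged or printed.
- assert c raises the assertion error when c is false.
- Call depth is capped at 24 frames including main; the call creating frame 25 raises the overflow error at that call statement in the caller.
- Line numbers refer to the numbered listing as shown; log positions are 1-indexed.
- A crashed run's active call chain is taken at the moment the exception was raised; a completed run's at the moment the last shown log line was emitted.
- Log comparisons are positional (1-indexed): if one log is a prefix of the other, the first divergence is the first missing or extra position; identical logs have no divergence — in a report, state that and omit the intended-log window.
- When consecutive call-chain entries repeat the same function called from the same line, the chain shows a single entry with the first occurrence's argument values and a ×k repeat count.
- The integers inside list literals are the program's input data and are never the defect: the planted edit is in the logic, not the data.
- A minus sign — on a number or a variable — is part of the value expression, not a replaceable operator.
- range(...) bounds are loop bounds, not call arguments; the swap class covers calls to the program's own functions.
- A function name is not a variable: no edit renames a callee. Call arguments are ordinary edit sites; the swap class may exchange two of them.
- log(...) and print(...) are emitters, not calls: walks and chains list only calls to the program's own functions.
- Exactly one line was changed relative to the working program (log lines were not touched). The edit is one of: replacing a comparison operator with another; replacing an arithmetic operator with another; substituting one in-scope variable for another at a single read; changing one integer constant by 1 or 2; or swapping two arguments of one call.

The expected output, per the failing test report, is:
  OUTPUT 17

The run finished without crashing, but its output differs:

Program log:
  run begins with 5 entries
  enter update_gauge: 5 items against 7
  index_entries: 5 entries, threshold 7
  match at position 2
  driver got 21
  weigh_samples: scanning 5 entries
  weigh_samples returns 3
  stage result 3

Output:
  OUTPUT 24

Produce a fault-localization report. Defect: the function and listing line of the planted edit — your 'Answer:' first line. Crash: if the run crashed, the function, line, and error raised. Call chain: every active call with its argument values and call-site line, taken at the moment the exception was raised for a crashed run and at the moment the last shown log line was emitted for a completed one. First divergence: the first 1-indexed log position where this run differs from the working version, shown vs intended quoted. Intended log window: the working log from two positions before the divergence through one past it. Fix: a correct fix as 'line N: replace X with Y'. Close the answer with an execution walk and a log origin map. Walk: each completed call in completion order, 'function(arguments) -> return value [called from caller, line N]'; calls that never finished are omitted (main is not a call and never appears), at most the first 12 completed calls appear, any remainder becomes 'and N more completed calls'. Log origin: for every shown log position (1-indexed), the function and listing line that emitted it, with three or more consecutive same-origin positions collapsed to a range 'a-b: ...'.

Answer: the defect is in update_gauge at line 12.
Core observation: Position 5 is the first bad log line: 'driver got 21' should read 'driver got 14'.
Call chain: main.
First divergence: at position 5 the run shows 'driver got 21' where the working version logs 'driver got 14'.
Intended log window:
  3: index_entries: 5 entries, threshold 7
  4: match at position 2
  5: driver got 14
  6: weigh_samples: scanning 5 entries
Execution walk:
  index_entries([8, 11, 7, 3, 5], 7) -> 2  [called from update_gauge, line 9]
  update_gauge([8, 11, 7, 3, 5], 7) -> 21  [called from main, line 27]
  weigh_samples([8, 11, 7, 3, 5]) -> 3  [called from main, line 29]
Origin of each log line:
  1 — main, line 26
  2 — update_gauge, line 8
  3 — index_entries, line 2
  4 — update_gauge, line 10
  5 — main, line 28
  6 — weigh_samples, line 15
  7 — weigh_samples, line 20
  8 — main, line 30
A correct fix: line 12: replace `3` with `2`.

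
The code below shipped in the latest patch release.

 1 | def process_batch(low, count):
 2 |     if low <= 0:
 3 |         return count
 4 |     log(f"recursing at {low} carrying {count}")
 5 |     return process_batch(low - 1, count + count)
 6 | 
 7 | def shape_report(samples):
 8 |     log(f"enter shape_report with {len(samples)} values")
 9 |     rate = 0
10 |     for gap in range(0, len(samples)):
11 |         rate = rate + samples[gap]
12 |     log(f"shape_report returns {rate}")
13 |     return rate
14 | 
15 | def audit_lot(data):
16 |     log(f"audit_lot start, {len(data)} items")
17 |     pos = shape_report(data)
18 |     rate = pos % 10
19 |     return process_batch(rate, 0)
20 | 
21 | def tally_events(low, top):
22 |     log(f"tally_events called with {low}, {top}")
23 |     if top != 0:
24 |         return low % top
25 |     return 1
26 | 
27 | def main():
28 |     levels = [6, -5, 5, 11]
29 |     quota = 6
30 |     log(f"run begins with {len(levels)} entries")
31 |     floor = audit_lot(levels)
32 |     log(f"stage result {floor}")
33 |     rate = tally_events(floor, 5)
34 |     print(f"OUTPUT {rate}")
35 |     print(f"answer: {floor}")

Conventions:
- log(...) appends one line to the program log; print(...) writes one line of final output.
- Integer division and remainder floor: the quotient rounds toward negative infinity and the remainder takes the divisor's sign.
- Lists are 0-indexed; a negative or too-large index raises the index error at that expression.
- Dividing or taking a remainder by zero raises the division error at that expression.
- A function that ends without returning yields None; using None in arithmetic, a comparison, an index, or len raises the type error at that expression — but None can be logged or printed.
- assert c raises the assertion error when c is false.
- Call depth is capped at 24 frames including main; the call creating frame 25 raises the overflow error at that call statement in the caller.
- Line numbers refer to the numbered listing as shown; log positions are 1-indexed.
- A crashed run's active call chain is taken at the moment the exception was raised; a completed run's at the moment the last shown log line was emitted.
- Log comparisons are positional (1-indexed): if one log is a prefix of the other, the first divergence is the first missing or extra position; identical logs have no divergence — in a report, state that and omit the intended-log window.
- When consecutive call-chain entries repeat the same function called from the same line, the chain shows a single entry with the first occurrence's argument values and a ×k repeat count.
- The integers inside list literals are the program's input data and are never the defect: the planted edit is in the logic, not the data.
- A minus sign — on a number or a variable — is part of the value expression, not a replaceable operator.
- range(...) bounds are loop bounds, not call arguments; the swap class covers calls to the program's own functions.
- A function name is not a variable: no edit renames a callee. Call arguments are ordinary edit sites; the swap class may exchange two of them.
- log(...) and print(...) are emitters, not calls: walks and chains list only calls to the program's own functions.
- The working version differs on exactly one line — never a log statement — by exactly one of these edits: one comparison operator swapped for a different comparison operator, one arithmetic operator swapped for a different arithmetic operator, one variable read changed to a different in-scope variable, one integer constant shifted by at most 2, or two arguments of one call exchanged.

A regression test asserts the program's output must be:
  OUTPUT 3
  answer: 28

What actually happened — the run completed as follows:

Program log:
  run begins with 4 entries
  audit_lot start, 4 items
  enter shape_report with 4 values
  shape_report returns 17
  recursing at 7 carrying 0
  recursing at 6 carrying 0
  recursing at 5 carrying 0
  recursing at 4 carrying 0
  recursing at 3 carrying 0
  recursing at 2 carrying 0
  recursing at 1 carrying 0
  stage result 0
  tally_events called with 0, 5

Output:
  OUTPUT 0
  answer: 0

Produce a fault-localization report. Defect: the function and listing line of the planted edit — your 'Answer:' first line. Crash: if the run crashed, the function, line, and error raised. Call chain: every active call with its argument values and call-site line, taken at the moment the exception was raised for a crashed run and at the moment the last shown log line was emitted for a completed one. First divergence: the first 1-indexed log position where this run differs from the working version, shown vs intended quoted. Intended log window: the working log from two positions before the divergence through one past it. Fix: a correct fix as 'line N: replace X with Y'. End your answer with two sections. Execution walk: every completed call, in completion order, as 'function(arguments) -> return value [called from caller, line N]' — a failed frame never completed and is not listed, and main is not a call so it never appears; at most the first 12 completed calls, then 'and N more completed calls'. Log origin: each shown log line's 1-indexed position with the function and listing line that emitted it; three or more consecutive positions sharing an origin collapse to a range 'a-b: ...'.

Answer: the defect is in process_batch at line 5.
Key fact: Log line 6 is where behavior first shows: 'recursing at 6 carrying 0' appears instead of 'recursing at 6 carrying 7'.
Call chain: main -> tally_events(0, 5) (called at line 33).
First divergence: at position 6 the run shows 'recursing at 6 carrying 0' where the working version logs 'recursing at 6 carrying 7'.
Intended log window:
  4: shape_report returns 17
  5: recursing at 7 carrying 0
  6: recursing at 6 carrying 7
  7: recursing at 5 carrying 13
Execution walk:
  shape_report([6, -5, 5, 11]) -> 17  [called from audit_lot, line 17]
  process_batch(0, 0) -> 0  [called from process_batch, line 5]
  process_batch(1, 0) -> 0  [called from process_batch, line 5]
  process_batch(2, 0) -> 0  [called from process_batch, line 5]
  process_batch(3, 0) -> 0  [called from process_batch, line 5]
  process_batch(4, 0) -> 0  [called from process_batch, line 5]
  process_batch(5, 0) -> 0  [called from process_batch, line 5]
  process_batch(6, 0) -> 0  [called from process_batch, line 5]
  process_batch(7, 0) -> 0  [called from audit_lot, line 19]
  audit_lot([6, -5, 5, 11]) -> 0  [called from main, line 31]
  tally_events(0, 5) -> 0  [called from main, line 33]
Log origin:
  1: logged in main at line 30
  2: logged in audit_lot at line 16
  3: logged in shape_report at line 8
  4: logged in shape_report at line 12
  5-11: logged in process_batch at line 4
  12: logged in main at line 32
  13: logged in tally_events at line 22
A correct fix: line 5: replace `count + count` with `count + low`.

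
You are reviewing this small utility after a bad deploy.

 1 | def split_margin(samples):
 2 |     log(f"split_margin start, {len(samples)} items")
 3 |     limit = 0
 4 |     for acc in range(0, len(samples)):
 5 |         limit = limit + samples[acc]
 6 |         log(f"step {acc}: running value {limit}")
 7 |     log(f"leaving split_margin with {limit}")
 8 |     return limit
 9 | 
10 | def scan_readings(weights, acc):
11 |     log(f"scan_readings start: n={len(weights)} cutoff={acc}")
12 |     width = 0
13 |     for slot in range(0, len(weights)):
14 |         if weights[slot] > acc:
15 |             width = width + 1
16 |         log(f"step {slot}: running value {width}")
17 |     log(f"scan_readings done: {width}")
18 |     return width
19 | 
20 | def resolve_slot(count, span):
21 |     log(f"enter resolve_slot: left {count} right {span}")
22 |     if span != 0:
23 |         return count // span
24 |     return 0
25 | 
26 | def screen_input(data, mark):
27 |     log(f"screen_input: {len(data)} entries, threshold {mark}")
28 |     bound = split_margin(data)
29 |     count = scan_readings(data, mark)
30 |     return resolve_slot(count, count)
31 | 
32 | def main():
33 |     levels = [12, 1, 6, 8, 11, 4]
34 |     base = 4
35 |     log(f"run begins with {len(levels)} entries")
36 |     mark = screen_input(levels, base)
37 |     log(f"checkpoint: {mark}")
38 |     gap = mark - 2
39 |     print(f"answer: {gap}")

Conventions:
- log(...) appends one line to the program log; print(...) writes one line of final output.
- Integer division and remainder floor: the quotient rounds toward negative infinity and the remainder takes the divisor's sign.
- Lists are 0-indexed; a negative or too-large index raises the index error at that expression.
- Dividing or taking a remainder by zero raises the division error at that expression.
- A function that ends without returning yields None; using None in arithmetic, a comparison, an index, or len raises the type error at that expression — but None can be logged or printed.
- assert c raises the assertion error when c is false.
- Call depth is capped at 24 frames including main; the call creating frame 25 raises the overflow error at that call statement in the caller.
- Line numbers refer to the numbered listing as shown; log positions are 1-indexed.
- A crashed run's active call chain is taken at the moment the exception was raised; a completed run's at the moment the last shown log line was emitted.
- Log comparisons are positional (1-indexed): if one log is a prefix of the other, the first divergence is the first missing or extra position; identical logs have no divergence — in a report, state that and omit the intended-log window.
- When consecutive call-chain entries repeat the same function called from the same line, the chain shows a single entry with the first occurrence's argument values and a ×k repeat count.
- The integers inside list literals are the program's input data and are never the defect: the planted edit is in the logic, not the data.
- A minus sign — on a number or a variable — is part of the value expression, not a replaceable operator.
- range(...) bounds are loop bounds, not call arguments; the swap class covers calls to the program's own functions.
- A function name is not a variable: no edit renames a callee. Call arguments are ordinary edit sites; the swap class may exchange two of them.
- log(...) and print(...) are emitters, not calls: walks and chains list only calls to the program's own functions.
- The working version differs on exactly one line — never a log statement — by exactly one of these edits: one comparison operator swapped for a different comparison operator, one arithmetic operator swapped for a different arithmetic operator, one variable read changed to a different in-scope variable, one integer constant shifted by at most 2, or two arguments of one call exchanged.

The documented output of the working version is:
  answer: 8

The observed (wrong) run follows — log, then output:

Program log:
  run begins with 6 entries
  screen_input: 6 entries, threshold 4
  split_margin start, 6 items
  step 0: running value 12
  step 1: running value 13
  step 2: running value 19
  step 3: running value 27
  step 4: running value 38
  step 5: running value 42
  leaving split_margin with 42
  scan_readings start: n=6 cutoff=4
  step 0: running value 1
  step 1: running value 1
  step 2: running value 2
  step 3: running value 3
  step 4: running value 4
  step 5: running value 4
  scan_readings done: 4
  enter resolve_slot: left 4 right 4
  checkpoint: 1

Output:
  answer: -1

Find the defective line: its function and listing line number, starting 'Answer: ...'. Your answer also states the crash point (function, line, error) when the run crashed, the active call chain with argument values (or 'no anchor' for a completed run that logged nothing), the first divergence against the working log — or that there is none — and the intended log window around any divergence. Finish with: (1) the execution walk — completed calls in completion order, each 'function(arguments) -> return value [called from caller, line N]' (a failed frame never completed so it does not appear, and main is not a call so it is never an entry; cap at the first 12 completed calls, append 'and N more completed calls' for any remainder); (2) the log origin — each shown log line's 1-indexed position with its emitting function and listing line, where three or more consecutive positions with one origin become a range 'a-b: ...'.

Answer: the defect is in screen_input at line 30.
The tell: The log first diverges at position 19: the faulty run prints 'enter resolve_slot: left 4 right 4' where the working version prints 'enter resolve_slot: left 42 right 4'.
Call chain: main.
First divergence: position 19 — the shown line 'enter resolve_slot: left 4 right 4' should read 'enter resolve_slot: left 42 right 4'.
Intended log window:
  17: step 5: running value 4
  18: scan_readings done: 4
  19: enter resolve_slot: left 42 right 4
  20: checkpoint: 10
Execution walk:
  split_margin([12, 1, 6, 8, 11, 4]) -> 42  [called from screen_input, line 28]
  scan_readings([12, 1, 6, 8, 11, 4], 4) -> 4  [called from screen_input, line 29]
  resolve_slot(4, 4) -> 1  [called from screen_input, line 30]
  screen_input([12, 1, 6, 8, 11, 4], 4) -> 1  [called from main, line 36]
Log origins:
  1: emitted by main (line 35)
  2: emitted by screen_input (line 27)
  3: emitted by split_margin (line 2)
  4-9: emitted by split_margin (line 6)
  10: emitted by split_margin (line 7)
  11: emitted by scan_readings (line 11)
  12-17: emitted by scan_readings (line 16)
  18: emitted by scan_readings (line 17)
  19: emitted by resolve_slot (line 21)
  20: emitted by main (line 37)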